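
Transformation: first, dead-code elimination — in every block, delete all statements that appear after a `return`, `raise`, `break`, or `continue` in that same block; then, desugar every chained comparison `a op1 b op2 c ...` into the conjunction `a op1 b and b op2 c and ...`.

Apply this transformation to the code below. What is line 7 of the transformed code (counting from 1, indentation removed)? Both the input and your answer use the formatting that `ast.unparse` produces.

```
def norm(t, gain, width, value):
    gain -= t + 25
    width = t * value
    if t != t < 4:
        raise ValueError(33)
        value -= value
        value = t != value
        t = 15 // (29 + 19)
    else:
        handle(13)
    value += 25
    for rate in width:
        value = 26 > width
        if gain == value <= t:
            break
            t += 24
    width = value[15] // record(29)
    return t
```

Transformed code:
def norm(t, gain, width, value):
    gain -= t + 25
    width = t * value
    if t != t and t < 4:
        raise ValueError(33)
    else:
        handle(13)
    value += 25
    for rate in width:
        value = 26 > width
        if gain == value and value <= t:
            break
    width = value[15] // record(29)
    return t

handle(13)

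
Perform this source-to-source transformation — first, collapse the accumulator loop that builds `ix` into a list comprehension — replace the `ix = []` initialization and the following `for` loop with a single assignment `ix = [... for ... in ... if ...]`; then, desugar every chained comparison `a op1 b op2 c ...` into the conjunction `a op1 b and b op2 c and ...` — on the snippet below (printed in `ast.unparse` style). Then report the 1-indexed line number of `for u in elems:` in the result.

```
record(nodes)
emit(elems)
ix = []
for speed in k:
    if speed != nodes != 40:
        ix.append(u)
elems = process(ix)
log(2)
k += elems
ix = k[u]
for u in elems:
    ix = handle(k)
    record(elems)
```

Transformed code:
record(nodes)
emit(elems)
ix = [u for speed in k if speed != nodes and nodes != 40]
elems = process(ix)
log(2)
k += elems
ix = k[u]
for u in elems:
    ix = handle(k)
    record(elems)

8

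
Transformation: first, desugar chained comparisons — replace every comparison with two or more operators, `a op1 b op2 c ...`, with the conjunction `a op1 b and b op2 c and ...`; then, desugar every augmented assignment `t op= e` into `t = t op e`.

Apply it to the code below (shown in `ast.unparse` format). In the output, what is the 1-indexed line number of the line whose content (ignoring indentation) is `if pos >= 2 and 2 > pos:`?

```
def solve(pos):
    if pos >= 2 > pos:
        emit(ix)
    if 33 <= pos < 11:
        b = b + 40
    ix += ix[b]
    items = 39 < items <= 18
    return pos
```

2

Transformed code:
def solve(pos):
    if pos >= 2 and 2 > pos:
        emit(ix)
    if 33 <= pos and pos < 11:
        b = b + 40
    ix = ix + ix[b]
    items = 39 < items and items <= 18
    return pos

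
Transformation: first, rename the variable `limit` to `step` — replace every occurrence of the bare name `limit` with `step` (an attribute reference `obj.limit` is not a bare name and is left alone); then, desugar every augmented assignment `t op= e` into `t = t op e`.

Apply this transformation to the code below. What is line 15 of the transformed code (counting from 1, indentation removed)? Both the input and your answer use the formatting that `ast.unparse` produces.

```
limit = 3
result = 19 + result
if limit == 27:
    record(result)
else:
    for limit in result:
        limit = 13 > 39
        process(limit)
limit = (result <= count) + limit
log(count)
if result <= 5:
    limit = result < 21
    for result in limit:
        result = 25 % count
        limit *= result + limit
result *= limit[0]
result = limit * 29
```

step = step * (result + step)

Transformed code:
step = 3
result = 19 + result
if step == 27:
    record(result)
else:
    for step in result:
        step = 13 > 39
        process(step)
step = (result <= count) + step
log(count)
if result <= 5:
    step = result < 21
    for result in step:
        result = 25 % count
        step = step * (result + step)
result = result * step[0]
result = step * 29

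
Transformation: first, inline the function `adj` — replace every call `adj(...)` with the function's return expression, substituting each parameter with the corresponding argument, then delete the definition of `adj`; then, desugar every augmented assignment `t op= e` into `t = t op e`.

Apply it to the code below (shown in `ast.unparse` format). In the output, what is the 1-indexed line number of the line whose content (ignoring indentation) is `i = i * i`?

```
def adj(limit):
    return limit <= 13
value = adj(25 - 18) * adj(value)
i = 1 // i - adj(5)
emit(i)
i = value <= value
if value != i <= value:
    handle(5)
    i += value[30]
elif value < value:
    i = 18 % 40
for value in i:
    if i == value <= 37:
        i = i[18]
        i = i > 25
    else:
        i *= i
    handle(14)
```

15

Transformed code:
value = (25 - 18 <= 13) * (value <= 13)
i = 1 // i - (5 <= 13)
emit(i)
i = value <= value
if value != i <= value:
    handle(5)
    i = i + value[30]
elif value < value:
    i = 18 % 40
for value in i:
    if i == value <= 37:
        i = i[18]
        i = i > 25
    else:
        i = i * i
    handle(14)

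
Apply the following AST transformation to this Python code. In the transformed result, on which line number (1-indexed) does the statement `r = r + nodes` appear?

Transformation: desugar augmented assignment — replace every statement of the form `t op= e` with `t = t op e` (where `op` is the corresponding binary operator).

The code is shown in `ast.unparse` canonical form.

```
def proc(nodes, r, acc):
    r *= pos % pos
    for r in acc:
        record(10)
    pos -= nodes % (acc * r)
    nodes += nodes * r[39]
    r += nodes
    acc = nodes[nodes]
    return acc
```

7

Transformed code:
def proc(nodes, r, acc):
    r = r * (pos % pos)
    for r in acc:
        record(10)
    pos = pos - nodes % (acc * r)
    nodes = nodes + nodes * r[39]
    r = r + nodes
    acc = nodes[nodes]
    return acc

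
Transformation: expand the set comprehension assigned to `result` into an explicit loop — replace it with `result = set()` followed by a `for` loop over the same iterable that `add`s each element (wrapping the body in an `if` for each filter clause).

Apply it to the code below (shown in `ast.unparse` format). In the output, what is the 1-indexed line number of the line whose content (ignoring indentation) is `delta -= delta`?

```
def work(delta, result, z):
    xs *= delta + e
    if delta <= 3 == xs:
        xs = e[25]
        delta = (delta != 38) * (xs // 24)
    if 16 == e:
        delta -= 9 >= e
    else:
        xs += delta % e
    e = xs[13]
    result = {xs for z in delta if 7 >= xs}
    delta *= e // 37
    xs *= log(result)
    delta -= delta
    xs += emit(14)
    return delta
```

17

Transformed code:
def work(delta, result, z):
    xs *= delta + e
    if delta <= 3 == xs:
        xs = e[25]
        delta = (delta != 38) * (xs // 24)
    if 16 == e:
        delta -= 9 >= e
    else:
        xs += delta % e
    e = xs[13]
    result = set()
    for z in delta:
        if 7 >= xs:
            result.add(xs)
    delta *= e // 37
    xs *= log(result)
    delta -= delta
    xs += emit(14)
    return delta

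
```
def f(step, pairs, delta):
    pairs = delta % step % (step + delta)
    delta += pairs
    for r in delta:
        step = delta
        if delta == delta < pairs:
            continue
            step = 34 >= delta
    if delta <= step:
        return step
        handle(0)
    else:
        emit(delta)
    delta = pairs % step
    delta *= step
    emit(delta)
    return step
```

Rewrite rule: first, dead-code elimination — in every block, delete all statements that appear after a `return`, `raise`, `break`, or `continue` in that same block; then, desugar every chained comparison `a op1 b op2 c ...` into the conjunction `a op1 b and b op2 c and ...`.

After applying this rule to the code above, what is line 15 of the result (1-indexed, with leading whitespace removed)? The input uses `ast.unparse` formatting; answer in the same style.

return step

Transformed code:
def f(step, pairs, delta):
    pairs = delta % step % (step + delta)
    delta += pairs
    for r in delta:
        step = delta
        if delta == delta and delta < pairs:
            continue
    if delta <= step:
        return step
    else:
        emit(delta)
    delta = pairs % step
    delta *= step
    emit(delta)
    return step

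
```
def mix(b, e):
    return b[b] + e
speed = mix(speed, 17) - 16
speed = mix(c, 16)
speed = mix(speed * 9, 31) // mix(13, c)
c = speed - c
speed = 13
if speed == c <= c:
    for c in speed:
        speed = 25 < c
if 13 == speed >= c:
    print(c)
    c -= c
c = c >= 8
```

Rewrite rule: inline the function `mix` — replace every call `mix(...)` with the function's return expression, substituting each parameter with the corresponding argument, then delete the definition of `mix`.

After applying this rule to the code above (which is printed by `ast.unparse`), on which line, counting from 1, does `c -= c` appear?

Transformed code:
speed = speed[speed] + 17 - 16
speed = c[c] + 16
speed = ((speed * 9)[speed * 9] + 31) // (13[13] + c)
c = speed - c
speed = 13
if speed == c <= c:
    for c in speed:
        speed = 25 < c
if 13 == speed >= c:
    print(c)
    c -= c
c = c >= 8

11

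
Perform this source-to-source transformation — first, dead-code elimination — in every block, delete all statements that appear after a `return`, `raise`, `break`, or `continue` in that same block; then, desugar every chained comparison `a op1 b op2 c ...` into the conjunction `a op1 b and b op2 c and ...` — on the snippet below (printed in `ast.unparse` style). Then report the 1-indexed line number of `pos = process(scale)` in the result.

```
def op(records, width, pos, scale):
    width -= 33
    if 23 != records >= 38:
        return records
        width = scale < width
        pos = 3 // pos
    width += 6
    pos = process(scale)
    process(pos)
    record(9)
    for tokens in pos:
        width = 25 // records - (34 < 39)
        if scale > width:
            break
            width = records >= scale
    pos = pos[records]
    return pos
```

Transformed code:
def op(records, width, pos, scale):
    width -= 33
    if 23 != records and records >= 38:
        return records
    width += 6
    pos = process(scale)
    process(pos)
    record(9)
    for tokens in pos:
        width = 25 // records - (34 < 39)
        if scale > width:
            break
    pos = pos[records]
    return pos

6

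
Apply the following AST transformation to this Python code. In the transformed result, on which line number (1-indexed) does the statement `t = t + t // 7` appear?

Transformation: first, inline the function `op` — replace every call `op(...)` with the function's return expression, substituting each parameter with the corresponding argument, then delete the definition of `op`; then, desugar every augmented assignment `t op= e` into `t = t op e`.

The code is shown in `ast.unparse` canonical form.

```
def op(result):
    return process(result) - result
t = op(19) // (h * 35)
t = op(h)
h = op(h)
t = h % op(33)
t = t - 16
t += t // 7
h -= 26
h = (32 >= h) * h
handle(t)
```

6

Transformed code:
t = (process(19) - 19) // (h * 35)
t = process(h) - h
h = process(h) - h
t = h % (process(33) - 33)
t = t - 16
t = t + t // 7
h = h - 26
h = (32 >= h) * h
handle(t)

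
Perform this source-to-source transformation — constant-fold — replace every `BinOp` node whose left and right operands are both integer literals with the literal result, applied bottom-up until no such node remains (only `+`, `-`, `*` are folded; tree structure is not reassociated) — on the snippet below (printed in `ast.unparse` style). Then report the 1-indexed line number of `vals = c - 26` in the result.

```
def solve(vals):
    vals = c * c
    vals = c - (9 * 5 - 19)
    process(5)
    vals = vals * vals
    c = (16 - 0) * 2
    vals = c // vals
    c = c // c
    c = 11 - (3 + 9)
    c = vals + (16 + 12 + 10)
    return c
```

Transformed code:
def solve(vals):
    vals = c * c
    vals = c - 26
    process(5)
    vals = vals * vals
    c = 32
    vals = c // vals
    c = c // c
    c = -1
    c = vals + 38
    return c

3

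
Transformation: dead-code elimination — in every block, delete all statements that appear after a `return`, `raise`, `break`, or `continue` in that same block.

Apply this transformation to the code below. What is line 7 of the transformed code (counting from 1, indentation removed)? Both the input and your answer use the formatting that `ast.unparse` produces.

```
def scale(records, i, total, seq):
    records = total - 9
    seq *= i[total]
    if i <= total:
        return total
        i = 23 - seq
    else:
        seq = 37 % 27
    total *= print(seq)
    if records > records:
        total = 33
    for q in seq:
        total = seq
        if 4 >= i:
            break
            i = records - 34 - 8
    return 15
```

Transformed code:
def scale(records, i, total, seq):
    records = total - 9
    seq *= i[total]
    if i <= total:
        return total
    else:
        seq = 37 % 27
    total *= print(seq)
    if records > records:
        total = 33
    for q in seq:
        total = seq
        if 4 >= i:
            break
    return 15

seq = 37 % 27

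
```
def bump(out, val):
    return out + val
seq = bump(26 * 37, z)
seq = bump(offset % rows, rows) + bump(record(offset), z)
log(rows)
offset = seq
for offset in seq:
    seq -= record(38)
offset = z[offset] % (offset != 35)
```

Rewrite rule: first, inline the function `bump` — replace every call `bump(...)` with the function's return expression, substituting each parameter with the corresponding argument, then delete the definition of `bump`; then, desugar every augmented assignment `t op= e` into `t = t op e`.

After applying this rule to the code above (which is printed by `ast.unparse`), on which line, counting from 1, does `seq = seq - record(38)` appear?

Transformed code:
seq = 26 * 37 + z
seq = offset % rows + rows + (record(offset) + z)
log(rows)
offset = seq
for offset in seq:
    seq = seq - record(38)
offset = z[offset] % (offset != 35)

6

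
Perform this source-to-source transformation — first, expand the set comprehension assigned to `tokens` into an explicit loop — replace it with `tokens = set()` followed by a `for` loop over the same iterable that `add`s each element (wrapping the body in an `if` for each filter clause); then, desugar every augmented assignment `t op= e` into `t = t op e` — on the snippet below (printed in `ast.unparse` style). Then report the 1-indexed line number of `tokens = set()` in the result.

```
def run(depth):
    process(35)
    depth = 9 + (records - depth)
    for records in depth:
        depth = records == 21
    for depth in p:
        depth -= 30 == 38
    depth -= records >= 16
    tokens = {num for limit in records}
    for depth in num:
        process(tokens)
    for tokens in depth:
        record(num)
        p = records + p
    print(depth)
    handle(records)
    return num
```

Transformed code:
def run(depth):
    process(35)
    depth = 9 + (records - depth)
    for records in depth:
        depth = records == 21
    for depth in p:
        depth = depth - (30 == 38)
    depth = depth - (records >= 16)
    tokens = set()
    for limit in records:
        tokens.add(num)
    for depth in num:
        process(tokens)
    for tokens in depth:
        record(num)
        p = records + p
    print(depth)
    handle(records)
    return num

9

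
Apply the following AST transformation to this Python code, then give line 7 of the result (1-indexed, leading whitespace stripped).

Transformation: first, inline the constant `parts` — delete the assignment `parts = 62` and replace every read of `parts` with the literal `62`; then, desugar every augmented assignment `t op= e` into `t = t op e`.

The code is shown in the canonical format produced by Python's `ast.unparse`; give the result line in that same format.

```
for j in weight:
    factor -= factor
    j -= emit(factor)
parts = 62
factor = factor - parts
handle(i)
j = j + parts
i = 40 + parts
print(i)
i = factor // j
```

Transformed code:
for j in weight:
    factor = factor - factor
    j = j - emit(factor)
factor = factor - 62
handle(i)
j = j + 62
i = 40 + 62
print(i)
i = factor // j

i = 40 + 62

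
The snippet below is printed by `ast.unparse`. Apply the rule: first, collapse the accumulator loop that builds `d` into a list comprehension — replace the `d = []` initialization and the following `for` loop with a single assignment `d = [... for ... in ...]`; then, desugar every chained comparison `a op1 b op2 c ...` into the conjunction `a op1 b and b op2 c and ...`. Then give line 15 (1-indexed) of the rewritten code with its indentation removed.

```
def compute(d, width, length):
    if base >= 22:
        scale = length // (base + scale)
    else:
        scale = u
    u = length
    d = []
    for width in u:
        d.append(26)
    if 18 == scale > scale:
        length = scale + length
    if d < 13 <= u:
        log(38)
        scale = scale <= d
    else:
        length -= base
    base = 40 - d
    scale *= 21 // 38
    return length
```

Transformed code:
def compute(d, width, length):
    if base >= 22:
        scale = length // (base + scale)
    else:
        scale = u
    u = length
    d = [26 for width in u]
    if 18 == scale and scale > scale:
        length = scale + length
    if d < 13 and 13 <= u:
        log(38)
        scale = scale <= d
    else:
        length -= base
    base = 40 - d
    scale *= 21 // 38
    return length

base = 40 - d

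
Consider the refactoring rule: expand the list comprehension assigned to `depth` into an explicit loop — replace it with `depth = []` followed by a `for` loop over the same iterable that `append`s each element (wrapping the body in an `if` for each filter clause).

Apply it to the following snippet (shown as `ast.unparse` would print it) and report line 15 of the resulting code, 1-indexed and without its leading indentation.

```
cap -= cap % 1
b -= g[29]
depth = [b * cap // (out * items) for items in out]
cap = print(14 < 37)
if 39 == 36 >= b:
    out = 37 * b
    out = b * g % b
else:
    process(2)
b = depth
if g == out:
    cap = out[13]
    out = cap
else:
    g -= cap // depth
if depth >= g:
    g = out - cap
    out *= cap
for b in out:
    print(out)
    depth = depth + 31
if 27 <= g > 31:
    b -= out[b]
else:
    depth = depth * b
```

out = cap

Transformed code:
cap -= cap % 1
b -= g[29]
depth = []
for items in out:
    depth.append(b * cap // (out * items))
cap = print(14 < 37)
if 39 == 36 >= b:
    out = 37 * b
    out = b * g % b
else:
    process(2)
b = depth
if g == out:
    cap = out[13]
    out = cap
else:
    g -= cap // depth
if depth >= g:
    g = out - cap
    out *= cap
for b in out:
    print(out)
    depth = depth + 31
if 27 <= g > 31:
    b -= out[b]
else:
    depth = depth * b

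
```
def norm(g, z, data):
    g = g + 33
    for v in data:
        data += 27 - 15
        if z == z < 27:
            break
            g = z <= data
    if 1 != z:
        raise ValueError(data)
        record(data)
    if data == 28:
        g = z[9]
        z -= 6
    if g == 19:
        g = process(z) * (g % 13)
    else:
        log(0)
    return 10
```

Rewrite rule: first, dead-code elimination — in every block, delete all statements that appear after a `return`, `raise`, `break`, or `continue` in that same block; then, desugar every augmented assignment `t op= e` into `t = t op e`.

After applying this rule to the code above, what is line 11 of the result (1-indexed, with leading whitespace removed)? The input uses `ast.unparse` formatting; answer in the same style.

Transformed code:
def norm(g, z, data):
    g = g + 33
    for v in data:
        data = data + (27 - 15)
        if z == z < 27:
            break
    if 1 != z:
        raise ValueError(data)
    if data == 28:
        g = z[9]
        z = z - 6
    if g == 19:
        g = process(z) * (g % 13)
    else:
        log(0)
    return 10

z = z - 6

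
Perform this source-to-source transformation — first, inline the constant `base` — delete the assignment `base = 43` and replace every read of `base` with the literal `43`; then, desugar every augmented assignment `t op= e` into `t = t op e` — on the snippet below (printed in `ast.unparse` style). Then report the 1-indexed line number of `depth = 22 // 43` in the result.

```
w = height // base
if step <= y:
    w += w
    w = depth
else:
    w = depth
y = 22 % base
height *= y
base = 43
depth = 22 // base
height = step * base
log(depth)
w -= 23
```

9

Transformed code:
w = height // 43
if step <= y:
    w = w + w
    w = depth
else:
    w = depth
y = 22 % 43
height = height * y
depth = 22 // 43
height = step * 43
log(depth)
w = w - 23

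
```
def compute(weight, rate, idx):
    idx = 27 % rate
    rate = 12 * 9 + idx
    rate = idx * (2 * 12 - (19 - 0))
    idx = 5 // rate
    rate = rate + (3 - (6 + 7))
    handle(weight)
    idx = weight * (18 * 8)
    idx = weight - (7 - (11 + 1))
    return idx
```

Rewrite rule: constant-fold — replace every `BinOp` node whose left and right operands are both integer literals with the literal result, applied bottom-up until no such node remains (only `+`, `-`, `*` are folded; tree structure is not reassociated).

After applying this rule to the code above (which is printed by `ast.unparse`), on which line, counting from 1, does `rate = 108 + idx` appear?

Transformed code:
def compute(weight, rate, idx):
    idx = 27 % rate
    rate = 108 + idx
    rate = idx * 5
    idx = 5 // rate
    rate = rate + -10
    handle(weight)
    idx = weight * 144
    idx = weight - -5
    return idx

3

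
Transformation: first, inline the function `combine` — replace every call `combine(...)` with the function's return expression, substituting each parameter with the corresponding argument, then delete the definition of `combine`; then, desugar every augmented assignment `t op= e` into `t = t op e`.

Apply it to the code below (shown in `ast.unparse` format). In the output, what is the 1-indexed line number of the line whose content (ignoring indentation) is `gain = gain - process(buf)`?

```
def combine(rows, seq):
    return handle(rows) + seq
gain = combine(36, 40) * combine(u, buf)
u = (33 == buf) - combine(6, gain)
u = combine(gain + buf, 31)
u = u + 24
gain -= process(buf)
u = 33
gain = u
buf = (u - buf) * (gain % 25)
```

5

Transformed code:
gain = (handle(36) + 40) * (handle(u) + buf)
u = (33 == buf) - (handle(6) + gain)
u = handle(gain + buf) + 31
u = u + 24
gain = gain - process(buf)
u = 33
gain = u
buf = (u - buf) * (gain % 25)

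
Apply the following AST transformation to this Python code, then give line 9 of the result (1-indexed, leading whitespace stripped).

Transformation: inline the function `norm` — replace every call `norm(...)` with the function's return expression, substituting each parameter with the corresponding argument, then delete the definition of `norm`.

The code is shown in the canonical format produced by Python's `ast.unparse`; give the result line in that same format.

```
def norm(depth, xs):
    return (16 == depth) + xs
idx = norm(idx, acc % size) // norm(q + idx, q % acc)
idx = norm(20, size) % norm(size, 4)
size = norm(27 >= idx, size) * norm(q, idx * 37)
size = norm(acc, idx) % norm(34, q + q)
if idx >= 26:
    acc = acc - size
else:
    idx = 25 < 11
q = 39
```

Transformed code:
idx = ((16 == idx) + acc % size) // ((16 == q + idx) + q % acc)
idx = ((16 == 20) + size) % ((16 == size) + 4)
size = ((16 == (27 >= idx)) + size) * ((16 == q) + idx * 37)
size = ((16 == acc) + idx) % ((16 == 34) + (q + q))
if idx >= 26:
    acc = acc - size
else:
    idx = 25 < 11
q = 39

q = 39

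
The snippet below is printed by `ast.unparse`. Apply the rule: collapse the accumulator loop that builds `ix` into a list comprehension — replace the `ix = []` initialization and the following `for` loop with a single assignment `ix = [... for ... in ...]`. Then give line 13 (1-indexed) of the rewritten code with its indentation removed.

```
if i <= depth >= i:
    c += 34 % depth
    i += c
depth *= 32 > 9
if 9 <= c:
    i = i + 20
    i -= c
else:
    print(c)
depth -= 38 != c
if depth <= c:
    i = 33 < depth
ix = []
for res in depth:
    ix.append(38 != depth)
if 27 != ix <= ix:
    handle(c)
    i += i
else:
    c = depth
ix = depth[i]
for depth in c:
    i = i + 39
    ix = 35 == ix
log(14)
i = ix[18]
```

ix = [38 != depth for res in depth]

Transformed code:
if i <= depth >= i:
    c += 34 % depth
    i += c
depth *= 32 > 9
if 9 <= c:
    i = i + 20
    i -= c
else:
    print(c)
depth -= 38 != c
if depth <= c:
    i = 33 < depth
ix = [38 != depth for res in depth]
if 27 != ix <= ix:
    handle(c)
    i += i
else:
    c = depth
ix = depth[i]
for depth in c:
    i = i + 39
    ix = 35 == ix
log(14)
i = ix[18]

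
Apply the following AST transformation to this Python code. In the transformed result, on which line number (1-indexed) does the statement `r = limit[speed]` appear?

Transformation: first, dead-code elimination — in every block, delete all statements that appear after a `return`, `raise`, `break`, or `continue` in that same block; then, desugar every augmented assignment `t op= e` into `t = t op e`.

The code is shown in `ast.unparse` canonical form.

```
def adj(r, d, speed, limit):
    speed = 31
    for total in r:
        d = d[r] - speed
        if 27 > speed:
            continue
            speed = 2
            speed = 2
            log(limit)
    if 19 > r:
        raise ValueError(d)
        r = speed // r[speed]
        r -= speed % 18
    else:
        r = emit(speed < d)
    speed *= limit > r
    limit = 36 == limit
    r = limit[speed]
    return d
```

13

Transformed code:
def adj(r, d, speed, limit):
    speed = 31
    for total in r:
        d = d[r] - speed
        if 27 > speed:
            continue
    if 19 > r:
        raise ValueError(d)
    else:
        r = emit(speed < d)
    speed = speed * (limit > r)
    limit = 36 == limit
    r = limit[speed]
    return d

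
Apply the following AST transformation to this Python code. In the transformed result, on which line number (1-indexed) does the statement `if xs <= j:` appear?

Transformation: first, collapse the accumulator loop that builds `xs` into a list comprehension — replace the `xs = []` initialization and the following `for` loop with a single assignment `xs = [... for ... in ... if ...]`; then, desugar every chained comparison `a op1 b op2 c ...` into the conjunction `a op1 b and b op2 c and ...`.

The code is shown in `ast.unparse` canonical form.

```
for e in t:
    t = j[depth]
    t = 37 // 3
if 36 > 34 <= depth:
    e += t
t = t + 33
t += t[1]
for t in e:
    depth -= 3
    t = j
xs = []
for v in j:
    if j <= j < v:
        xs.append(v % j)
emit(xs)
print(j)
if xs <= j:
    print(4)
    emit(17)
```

Transformed code:
for e in t:
    t = j[depth]
    t = 37 // 3
if 36 > 34 and 34 <= depth:
    e += t
t = t + 33
t += t[1]
for t in e:
    depth -= 3
    t = j
xs = [v % j for v in j if j <= j and j < v]
emit(xs)
print(j)
if xs <= j:
    print(4)
    emit(17)

14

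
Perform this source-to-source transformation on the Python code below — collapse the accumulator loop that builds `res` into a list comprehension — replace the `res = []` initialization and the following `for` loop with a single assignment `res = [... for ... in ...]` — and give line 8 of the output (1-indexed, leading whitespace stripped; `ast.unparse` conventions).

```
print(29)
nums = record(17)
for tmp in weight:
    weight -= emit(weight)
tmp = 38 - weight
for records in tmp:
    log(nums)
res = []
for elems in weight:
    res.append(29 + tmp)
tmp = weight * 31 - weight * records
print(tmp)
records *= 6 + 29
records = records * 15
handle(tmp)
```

Transformed code:
print(29)
nums = record(17)
for tmp in weight:
    weight -= emit(weight)
tmp = 38 - weight
for records in tmp:
    log(nums)
res = [29 + tmp for elems in weight]
tmp = weight * 31 - weight * records
print(tmp)
records *= 6 + 29
records = records * 15
handle(tmp)

res = [29 + tmp for elems in weight]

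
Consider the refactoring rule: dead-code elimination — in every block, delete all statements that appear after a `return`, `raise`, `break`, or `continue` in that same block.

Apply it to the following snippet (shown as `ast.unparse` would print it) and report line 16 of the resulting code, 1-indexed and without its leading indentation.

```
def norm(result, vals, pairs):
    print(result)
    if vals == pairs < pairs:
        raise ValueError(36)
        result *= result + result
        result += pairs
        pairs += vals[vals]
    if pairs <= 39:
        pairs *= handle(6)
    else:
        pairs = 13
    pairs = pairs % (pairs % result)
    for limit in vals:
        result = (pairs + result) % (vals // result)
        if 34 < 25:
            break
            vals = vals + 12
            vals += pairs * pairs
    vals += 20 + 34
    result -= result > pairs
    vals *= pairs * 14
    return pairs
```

vals *= pairs * 14

Transformed code:
def norm(result, vals, pairs):
    print(result)
    if vals == pairs < pairs:
        raise ValueError(36)
    if pairs <= 39:
        pairs *= handle(6)
    else:
        pairs = 13
    pairs = pairs % (pairs % result)
    for limit in vals:
        result = (pairs + result) % (vals // result)
        if 34 < 25:
            break
    vals += 20 + 34
    result -= result > pairs
    vals *= pairs * 14
    return pairs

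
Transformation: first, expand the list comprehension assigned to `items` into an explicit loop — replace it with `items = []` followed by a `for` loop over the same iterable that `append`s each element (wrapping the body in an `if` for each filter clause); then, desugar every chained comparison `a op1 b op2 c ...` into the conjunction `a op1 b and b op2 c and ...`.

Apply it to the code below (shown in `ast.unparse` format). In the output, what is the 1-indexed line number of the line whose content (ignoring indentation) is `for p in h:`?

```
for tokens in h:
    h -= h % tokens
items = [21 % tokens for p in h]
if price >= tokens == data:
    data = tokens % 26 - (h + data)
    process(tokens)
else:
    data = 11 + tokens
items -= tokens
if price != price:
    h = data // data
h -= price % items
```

4

Transformed code:
for tokens in h:
    h -= h % tokens
items = []
for p in h:
    items.append(21 % tokens)
if price >= tokens and tokens == data:
    data = tokens % 26 - (h + data)
    process(tokens)
else:
    data = 11 + tokens
items -= tokens
if price != price:
    h = data // data
h -= price % items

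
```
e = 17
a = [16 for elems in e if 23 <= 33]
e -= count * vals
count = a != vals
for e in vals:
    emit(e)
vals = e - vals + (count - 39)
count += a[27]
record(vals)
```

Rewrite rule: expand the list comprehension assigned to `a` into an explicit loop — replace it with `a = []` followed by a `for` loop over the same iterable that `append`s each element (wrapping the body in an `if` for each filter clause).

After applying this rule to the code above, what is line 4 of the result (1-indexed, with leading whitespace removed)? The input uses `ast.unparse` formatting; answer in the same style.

if 23 <= 33:

Transformed code:
e = 17
a = []
for elems in e:
    if 23 <= 33:
        a.append(16)
e -= count * vals
count = a != vals
for e in vals:
    emit(e)
vals = e - vals + (count - 39)
count += a[27]
record(vals)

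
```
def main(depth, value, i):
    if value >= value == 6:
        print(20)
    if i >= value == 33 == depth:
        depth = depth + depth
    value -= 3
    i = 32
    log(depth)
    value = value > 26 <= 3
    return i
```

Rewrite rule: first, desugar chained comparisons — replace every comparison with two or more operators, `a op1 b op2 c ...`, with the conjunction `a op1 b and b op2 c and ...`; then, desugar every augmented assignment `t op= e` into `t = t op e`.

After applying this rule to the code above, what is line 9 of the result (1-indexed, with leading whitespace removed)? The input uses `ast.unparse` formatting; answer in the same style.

value = value > 26 and 26 <= 3

Transformed code:
def main(depth, value, i):
    if value >= value and value == 6:
        print(20)
    if i >= value and value == 33 and (33 == depth):
        depth = depth + depth
    value = value - 3
    i = 32
    log(depth)
    value = value > 26 and 26 <= 3
    return i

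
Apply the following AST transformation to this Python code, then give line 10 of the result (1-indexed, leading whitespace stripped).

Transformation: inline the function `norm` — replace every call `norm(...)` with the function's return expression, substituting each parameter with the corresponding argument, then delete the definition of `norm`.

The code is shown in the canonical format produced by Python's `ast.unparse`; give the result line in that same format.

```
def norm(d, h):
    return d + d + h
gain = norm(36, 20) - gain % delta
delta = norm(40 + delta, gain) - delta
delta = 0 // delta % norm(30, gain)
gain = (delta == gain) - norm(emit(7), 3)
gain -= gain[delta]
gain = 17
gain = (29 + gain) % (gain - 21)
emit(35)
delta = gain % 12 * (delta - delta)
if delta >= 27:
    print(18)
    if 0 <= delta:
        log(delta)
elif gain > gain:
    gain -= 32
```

if delta >= 27:

Transformed code:
gain = 36 + 36 + 20 - gain % delta
delta = 40 + delta + (40 + delta) + gain - delta
delta = 0 // delta % (30 + 30 + gain)
gain = (delta == gain) - (emit(7) + emit(7) + 3)
gain -= gain[delta]
gain = 17
gain = (29 + gain) % (gain - 21)
emit(35)
delta = gain % 12 * (delta - delta)
if delta >= 27:
    print(18)
    if 0 <= delta:
        log(delta)
elif gain > gain:
    gain -= 32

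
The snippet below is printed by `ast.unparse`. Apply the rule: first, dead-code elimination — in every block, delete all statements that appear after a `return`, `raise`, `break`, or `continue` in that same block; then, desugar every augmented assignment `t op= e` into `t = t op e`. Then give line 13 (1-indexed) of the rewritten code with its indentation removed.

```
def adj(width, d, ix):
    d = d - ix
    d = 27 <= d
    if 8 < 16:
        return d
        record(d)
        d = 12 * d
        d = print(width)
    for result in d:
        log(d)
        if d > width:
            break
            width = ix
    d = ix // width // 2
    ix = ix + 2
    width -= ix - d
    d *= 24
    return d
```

d = d * 24

Transformed code:
def adj(width, d, ix):
    d = d - ix
    d = 27 <= d
    if 8 < 16:
        return d
    for result in d:
        log(d)
        if d > width:
            break
    d = ix // width // 2
    ix = ix + 2
    width = width - (ix - d)
    d = d * 24
    return d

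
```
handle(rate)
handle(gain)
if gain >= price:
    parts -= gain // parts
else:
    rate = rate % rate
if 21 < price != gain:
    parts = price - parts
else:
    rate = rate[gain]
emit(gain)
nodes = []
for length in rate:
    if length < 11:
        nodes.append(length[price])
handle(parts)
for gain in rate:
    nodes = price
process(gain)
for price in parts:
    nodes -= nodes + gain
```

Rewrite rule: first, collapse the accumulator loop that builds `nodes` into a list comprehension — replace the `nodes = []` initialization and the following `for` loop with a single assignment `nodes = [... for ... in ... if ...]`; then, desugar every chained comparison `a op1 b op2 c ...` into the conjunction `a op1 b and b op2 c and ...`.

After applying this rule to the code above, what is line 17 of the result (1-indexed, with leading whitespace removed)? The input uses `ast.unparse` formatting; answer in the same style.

for price in parts:

Transformed code:
handle(rate)
handle(gain)
if gain >= price:
    parts -= gain // parts
else:
    rate = rate % rate
if 21 < price and price != gain:
    parts = price - parts
else:
    rate = rate[gain]
emit(gain)
nodes = [length[price] for length in rate if length < 11]
handle(parts)
for gain in rate:
    nodes = price
process(gain)
for price in parts:
    nodes -= nodes + gain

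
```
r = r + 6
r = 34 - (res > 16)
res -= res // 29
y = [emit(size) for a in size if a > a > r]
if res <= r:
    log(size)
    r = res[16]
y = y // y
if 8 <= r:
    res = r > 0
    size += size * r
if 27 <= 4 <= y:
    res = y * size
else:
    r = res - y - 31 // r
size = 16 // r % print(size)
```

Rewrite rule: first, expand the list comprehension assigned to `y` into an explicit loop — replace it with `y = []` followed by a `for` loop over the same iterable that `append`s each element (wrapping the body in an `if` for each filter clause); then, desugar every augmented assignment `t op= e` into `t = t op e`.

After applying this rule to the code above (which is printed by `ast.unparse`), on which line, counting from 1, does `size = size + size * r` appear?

Transformed code:
r = r + 6
r = 34 - (res > 16)
res = res - res // 29
y = []
for a in size:
    if a > a > r:
        y.append(emit(size))
if res <= r:
    log(size)
    r = res[16]
y = y // y
if 8 <= r:
    res = r > 0
    size = size + size * r
if 27 <= 4 <= y:
    res = y * size
else:
    r = res - y - 31 // r
size = 16 // r % print(size)

14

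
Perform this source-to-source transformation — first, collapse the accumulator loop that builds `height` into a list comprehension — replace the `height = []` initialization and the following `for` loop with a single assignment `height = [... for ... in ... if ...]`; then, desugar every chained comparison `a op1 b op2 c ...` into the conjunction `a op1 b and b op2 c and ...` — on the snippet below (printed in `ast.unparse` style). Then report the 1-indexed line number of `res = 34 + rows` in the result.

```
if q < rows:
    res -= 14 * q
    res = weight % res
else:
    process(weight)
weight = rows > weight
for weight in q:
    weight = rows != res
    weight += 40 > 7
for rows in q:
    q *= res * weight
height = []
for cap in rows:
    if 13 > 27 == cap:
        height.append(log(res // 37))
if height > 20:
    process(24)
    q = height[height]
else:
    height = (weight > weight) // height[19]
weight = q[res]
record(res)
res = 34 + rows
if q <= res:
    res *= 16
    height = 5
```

20

Transformed code:
if q < rows:
    res -= 14 * q
    res = weight % res
else:
    process(weight)
weight = rows > weight
for weight in q:
    weight = rows != res
    weight += 40 > 7
for rows in q:
    q *= res * weight
height = [log(res // 37) for cap in rows if 13 > 27 and 27 == cap]
if height > 20:
    process(24)
    q = height[height]
else:
    height = (weight > weight) // height[19]
weight = q[res]
record(res)
res = 34 + rows
if q <= res:
    res *= 16
    height = 5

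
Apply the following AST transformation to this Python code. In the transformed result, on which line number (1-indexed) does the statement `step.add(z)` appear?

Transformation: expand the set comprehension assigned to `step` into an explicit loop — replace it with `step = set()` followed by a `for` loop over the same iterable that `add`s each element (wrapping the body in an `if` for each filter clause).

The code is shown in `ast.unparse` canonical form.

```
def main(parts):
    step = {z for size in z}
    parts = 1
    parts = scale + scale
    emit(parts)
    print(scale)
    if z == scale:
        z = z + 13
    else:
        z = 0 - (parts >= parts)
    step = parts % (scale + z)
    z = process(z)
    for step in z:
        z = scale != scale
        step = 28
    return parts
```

Transformed code:
def main(parts):
    step = set()
    for size in z:
        step.add(z)
    parts = 1
    parts = scale + scale
    emit(parts)
    print(scale)
    if z == scale:
        z = z + 13
    else:
        z = 0 - (parts >= parts)
    step = parts % (scale + z)
    z = process(z)
    for step in z:
        z = scale != scale
        step = 28
    return parts

4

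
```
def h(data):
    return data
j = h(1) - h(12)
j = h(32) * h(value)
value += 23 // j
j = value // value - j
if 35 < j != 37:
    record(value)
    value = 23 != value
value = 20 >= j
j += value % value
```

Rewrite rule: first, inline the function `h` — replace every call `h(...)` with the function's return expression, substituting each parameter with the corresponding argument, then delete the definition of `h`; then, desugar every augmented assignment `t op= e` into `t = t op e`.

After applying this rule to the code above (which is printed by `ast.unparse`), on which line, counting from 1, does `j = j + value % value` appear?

Transformed code:
j = 1 - 12
j = 32 * value
value = value + 23 // j
j = value // value - j
if 35 < j != 37:
    record(value)
    value = 23 != value
value = 20 >= j
j = j + value % value

9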